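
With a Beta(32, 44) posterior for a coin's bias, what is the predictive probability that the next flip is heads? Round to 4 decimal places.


The predictive probability equals the posterior mean.
P(next = heads) = alpha / (alpha + beta)
= 32 / 76 = 0.4211

0.4211


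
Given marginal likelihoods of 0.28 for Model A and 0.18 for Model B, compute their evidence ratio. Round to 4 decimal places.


Ratio = ML(A) / ML(B) = 0.28/0.18
= 1.5556

1.5556


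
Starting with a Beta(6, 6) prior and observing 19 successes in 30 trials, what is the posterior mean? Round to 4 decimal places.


Posterior parameters: alpha = 6 + 19 = 25
beta = 6 + 11 = 17
Posterior mean = alpha / (alpha + beta) = 25 / 42
= 0.5952

0.5952


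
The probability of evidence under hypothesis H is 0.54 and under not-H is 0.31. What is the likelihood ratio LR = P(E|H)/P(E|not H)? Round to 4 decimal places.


LR = 0.54 / 0.31
= 1.7419

1.7419


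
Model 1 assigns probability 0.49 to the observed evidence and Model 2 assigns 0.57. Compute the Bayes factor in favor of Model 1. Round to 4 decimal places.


BF = P(data|M1) / P(data|M2)
= 0.49 / 0.57 = 0.8596

0.8596


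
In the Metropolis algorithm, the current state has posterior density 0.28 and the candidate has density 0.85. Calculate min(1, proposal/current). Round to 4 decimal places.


Ratio = 0.85/0.28 = 3.0357
Acceptance probability = min(1, 3.0357)
= 1.0

1.0


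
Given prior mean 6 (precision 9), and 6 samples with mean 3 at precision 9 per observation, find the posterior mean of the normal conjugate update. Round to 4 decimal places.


The posterior mean is a precision-weighted average of prior and data.
Post. prec. = 9 + 54 = 63
Post. mean = (54 + 162)/63 = 216/63 = 3.4286

3.4286


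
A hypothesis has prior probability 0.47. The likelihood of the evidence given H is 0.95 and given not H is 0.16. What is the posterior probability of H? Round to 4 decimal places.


Using Bayes' theorem:
P(E) = 0.47 * 0.95 + 0.53 * 0.16
P(E) = 0.5313
P(H|E) = (0.47 * 0.95) / 0.5313 = 0.8404

0.8404


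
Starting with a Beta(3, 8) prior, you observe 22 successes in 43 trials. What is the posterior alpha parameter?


For a Beta-Binomial conjugate model:
Posterior alpha = prior alpha + number of successes
= 3 + 22 = 25

25


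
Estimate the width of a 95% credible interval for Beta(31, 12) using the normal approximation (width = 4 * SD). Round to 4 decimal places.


For Beta(a,b): Var = ab/((a+b)^2(a+b+1))
Var = 0.0046, SD = 0.0676
Approximate 95% CI width = 4 * 0.0676 = 0.2705

0.2705


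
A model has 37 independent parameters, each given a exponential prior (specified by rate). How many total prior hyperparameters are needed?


Each exponential prior needs 1 hyperparameter (rate).
Total = 1 * 37 = 37

37


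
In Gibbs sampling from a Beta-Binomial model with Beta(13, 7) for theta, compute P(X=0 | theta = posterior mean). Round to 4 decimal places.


Posterior mean = alpha/(alpha+beta) = 13/20 = 0.65
P(X=0|theta=mean) = 1 - theta = 0.35

0.35


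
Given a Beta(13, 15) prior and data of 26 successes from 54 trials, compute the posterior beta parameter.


Number of failures = 54 - 26 = 28
Posterior beta = 15 + 28 = 43

43


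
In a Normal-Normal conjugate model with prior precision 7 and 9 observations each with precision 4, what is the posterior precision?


Posterior precision = prior precision + n * observation precision
= 7 + 9 * 4
= 7 + 36 = 43

43


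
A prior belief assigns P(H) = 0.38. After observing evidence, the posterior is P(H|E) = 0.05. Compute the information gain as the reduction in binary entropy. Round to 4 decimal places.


H(prior) = -0.38*log2(0.38) - 0.62*log2(0.62)
= 0.958
H(post) = -0.05*log2(0.05) - 0.95*log2(0.95)
= 0.2864
IG = 0.958 - 0.2864 = 0.6716

0.6716


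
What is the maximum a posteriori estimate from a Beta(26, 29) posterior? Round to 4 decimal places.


The MAP estimate equals the mode of the distribution.
Mode of Beta(a,b) = (a-1)/(a+b-2)
= 25/53
= 0.4717

0.4717


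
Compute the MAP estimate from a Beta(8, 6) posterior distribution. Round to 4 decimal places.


MAP = mode of Beta distribution
= (alpha - 1)/(alpha + beta - 2)
= (8-1)/(8+6-2)
= 7/12 = 0.5833

0.5833


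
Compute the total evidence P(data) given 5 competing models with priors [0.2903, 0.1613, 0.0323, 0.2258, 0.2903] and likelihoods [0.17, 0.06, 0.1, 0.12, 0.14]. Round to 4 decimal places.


Marginal likelihood = sum P(model_i) * P(data|model_i)
Model 1: 0.2903 * 0.17 = 0.0494
Model 2: 0.1613 * 0.06 = 0.0097
Model 3: 0.0323 * 0.1 = 0.0032
Model 4: 0.2258 * 0.12 = 0.0271
Model 5: 0.2903 * 0.14 = 0.0406
Total = 0.13

0.13


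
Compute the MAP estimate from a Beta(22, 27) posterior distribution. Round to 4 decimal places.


MAP = mode of Beta distribution
= (alpha - 1)/(alpha + beta - 2)
= (22-1)/(22+27-2)
= 21/47 = 0.4468

0.4468


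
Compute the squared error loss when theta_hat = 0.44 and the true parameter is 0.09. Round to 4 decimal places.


L = (theta_hat - theta_true)^2
= (0.44 - 0.09)^2
= 0.35^2 = 0.1225

0.1225


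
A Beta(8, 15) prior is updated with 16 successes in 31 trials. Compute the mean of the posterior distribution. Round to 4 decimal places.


After update: Beta(24, 30)
Mean = 24 / (24 + 30) = 24 / 54
= 0.4444

0.4444


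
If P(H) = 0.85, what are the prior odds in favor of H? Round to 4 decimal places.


Prior odds = P(H) / (1 - P(H))
= 0.85 / 0.15
= 5.6667

5.6667


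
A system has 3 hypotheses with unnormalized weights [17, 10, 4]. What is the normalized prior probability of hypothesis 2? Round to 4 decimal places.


The normalized prior is the weight divided by the total.
Total weight = 31
P(H2) = 10 / 31 = 0.3226

0.3226


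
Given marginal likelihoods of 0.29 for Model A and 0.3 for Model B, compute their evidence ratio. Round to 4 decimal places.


Ratio = ML(A) / ML(B) = 0.29/0.3
= 0.9667

0.9667


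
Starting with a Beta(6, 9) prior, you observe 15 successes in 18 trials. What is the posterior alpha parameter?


For a Beta-Binomial conjugate model:
Posterior alpha = prior alpha + number of successes
= 6 + 15 = 21

21


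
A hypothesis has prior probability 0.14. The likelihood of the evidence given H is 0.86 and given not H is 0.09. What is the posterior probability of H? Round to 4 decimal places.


Using Bayes' theorem:
P(E) = 0.14 * 0.86 + 0.86 * 0.09
P(E) = 0.1978
P(H|E) = (0.14 * 0.86) / 0.1978 = 0.6087

0.6087


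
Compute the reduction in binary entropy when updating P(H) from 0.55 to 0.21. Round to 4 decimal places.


H_before = -p*log2(p) - (1-p)*log2(1-p) for p=0.55: 0.9928
H_after for p=0.21: 0.7415
Reduction = 0.9928 - 0.7415 = 0.2513

0.2513


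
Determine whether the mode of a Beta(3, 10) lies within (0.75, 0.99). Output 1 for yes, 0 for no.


First find the mode: (a-1)/(a+b-2) = 0.1818
Is 0.1818 in (0.75, 0.99)? 0

0


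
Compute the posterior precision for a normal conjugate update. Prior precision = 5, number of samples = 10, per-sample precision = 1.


tau_post = tau_0 + n * tau
= 5 + 10 * 1 = 15

15


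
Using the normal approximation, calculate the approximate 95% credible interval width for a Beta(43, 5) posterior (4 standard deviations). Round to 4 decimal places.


Var(Beta) = 43*5/(48^2 * 49) = 0.0019
SD = 0.0436
Width ~ 4*SD = 0.1746

0.1746


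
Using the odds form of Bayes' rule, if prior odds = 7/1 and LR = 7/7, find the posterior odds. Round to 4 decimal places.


Bayes' rule in odds form: posterior odds = prior odds * LR
= (7 * 7) / (1 * 7)
= 49/7 = 7.0

7.0


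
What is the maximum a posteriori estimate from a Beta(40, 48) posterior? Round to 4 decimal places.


The MAP estimate equals the mode of the distribution.
Mode of Beta(a,b) = (a-1)/(a+b-2)
= 39/86
= 0.4535

0.4535


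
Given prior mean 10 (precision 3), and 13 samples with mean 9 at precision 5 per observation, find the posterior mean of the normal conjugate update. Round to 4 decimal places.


The posterior mean is a precision-weighted average of prior and data.
Post. prec. = 3 + 65 = 68
Post. mean = (30 + 585)/68 = 615/68 = 9.0441

9.0441


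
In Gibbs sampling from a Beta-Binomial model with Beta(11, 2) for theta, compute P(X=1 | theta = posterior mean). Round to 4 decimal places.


Posterior mean = alpha/(alpha+beta) = 11/13 = 0.8462
P(X=1|theta=mean) = theta = 0.8462

0.8462


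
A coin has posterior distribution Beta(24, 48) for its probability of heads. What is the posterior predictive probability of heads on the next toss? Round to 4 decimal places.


Posterior predictive = E[theta] = alpha/(alpha+beta)
= 24/72
= 0.3333

0.3333


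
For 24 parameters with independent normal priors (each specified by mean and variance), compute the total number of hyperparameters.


A normal prior has 2 hyperparameters per parameter.
Total = 24 * 2 = 48

48


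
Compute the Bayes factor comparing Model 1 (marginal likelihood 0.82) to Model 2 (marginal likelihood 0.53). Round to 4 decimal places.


BF12 = marginal likelihood of M1 / marginal likelihood of M2
= 0.82/0.53
= 1.5472

1.5472


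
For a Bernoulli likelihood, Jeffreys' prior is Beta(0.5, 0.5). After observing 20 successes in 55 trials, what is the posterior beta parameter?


Jeffreys' prior for Bernoulli is Beta(0.5, 0.5).
Posterior is Beta(0.5 + k, 0.5 + n - k).
Posterior beta = 0.5 + (n - k) = 0.5 + 35 = 35.5

35.5


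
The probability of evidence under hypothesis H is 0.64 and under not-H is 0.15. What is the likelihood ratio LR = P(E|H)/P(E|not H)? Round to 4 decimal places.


LR = 0.64 / 0.15
= 4.2667

4.2667


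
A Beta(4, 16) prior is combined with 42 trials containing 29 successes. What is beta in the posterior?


In conjugate updating:
beta_posterior = beta_prior + (n - k)
= 16 + (42 - 29)
= 16 + 13 = 29

29


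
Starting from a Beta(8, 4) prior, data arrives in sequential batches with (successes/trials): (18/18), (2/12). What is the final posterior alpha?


In sequential Bayesian updating, we sum all successes.
Total successes = 20
Final alpha = 8 + 20 = 28

28


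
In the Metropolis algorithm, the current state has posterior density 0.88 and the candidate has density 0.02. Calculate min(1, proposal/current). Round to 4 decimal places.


Ratio = 0.02/0.88 = 0.0227
Acceptance probability = min(1, 0.0227)
= 0.0227

0.0227


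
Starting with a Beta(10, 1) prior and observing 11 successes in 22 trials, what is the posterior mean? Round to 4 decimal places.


Posterior parameters: alpha = 10 + 11 = 21
beta = 1 + 11 = 12
Posterior mean = alpha / (alpha + beta) = 21 / 33
= 0.6364

0.6364


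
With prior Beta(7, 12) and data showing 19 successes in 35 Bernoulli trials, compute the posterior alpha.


Conjugate update: alpha_posterior = alpha_prior + k
= 7 + 19 = 26

26


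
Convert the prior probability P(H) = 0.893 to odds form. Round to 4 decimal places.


P(not H) = 1 - 0.893 = 0.107
Odds = 0.893 / 0.107 = 8.3458

8.3458


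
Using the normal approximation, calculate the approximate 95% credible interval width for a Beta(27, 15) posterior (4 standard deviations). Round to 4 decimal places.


Var(Beta) = 27*15/(42^2 * 43) = 0.0053
SD = 0.0731
Width ~ 4*SD = 0.2923

0.2923


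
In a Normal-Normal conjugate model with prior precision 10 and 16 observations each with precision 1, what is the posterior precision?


Posterior precision = prior precision + n * observation precision
= 10 + 16 * 1
= 10 + 16 = 26

26


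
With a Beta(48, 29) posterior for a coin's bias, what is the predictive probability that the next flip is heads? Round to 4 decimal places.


The predictive probability equals the posterior mean.
P(next = heads) = alpha / (alpha + beta)
= 48 / 77 = 0.6234

0.6234


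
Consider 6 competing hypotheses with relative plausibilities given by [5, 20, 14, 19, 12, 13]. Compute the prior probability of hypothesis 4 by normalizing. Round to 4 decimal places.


Sum of weights = 5 + 20 + 14 + 19 + 12 + 13 = 83
Normalized prior for H4 = 19 / 83
= 0.2289

0.2289


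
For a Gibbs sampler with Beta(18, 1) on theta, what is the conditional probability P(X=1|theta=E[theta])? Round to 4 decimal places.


E[theta] = 18/(18+1) = 0.9474
P(X=1|theta) = theta = 0.9474

0.9474


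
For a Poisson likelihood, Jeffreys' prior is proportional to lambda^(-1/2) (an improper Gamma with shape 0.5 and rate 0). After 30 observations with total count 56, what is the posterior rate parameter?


Jeffreys' prior for Poisson is proportional to lambda^(-1/2).
Posterior is Gamma(0.5 + S, 0 + n) = Gamma(0.5 + 56, 30).
Posterior rate = 0 + n = 30

30.0


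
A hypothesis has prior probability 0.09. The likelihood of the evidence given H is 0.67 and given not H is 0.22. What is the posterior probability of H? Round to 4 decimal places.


Using Bayes' theorem:
P(E) = 0.09 * 0.67 + 0.91 * 0.22
P(E) = 0.2605
P(H|E) = (0.09 * 0.67) / 0.2605 = 0.2315

0.2315


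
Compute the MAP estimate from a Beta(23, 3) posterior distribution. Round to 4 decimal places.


MAP = mode of Beta distribution
= (alpha - 1)/(alpha + beta - 2)
= (23-1)/(23+3-2)
= 22/24 = 0.9167

0.9167


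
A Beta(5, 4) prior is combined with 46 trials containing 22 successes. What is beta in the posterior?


In conjugate updating:
beta_posterior = beta_prior + (n - k)
= 4 + (46 - 22)
= 4 + 24 = 28

28


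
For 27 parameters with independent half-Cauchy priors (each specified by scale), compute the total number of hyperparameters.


A half-Cauchy prior has 1 hyperparameter per parameter.
Total = 27 * 1 = 27

27


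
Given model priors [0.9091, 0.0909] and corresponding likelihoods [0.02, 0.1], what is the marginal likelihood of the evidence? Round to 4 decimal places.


P(E) = sum_i P(M_i) P(E|M_i)
= 0.0182 + 0.0091
= 0.0273

0.0273


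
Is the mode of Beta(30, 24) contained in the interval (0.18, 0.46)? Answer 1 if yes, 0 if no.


Mode = (a-1)/(a+b-2) = 29/52 = 0.5577
Interval: (0.18, 0.46)
Contains mode? 0

0


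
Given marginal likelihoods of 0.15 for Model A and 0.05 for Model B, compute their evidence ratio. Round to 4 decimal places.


Ratio = ML(A) / ML(B) = 0.15/0.05
= 3.0

3.0


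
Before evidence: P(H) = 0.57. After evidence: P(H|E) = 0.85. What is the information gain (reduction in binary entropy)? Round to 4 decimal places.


Prior entropy = 0.9858
Posterior entropy = 0.6098
Information gain = 0.9858 - 0.6098 = 0.376

0.376


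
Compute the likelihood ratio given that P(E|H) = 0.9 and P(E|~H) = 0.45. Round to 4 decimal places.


LR = P(E|H) / P(E|~H)
= 0.9 / 0.45 = 2.0

2.0


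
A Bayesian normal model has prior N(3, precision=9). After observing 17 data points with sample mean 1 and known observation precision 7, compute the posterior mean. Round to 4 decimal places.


Posterior mean = (prior_precision * prior_mean + n * data_precision * data_mean) / (prior_precision + n * data_precision)
Numerator = 9*3 + 17*7*1 = 146
Denominator = 9 + 17*7 = 128
Posterior mean = 1.1406

1.1406


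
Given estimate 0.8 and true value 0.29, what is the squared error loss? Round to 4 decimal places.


Squared error = (estimate - true)^2
Difference = 0.51
Loss = 0.51^2 = 0.2601

0.2601


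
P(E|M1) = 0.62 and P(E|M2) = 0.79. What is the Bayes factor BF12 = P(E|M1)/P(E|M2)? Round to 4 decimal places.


Bayes factor BF12 = P(E|M1) / P(E|M2)
= 0.62 / 0.79
= 0.7848

0.7848


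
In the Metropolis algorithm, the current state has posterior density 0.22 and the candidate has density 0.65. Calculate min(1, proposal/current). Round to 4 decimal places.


Ratio = 0.65/0.22 = 2.9545
Acceptance probability = min(1, 2.9545)
= 1.0

1.0


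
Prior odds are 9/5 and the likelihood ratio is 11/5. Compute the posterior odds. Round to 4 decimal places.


Posterior odds = prior odds * likelihood ratio
= (9/5) * (11/5)
= 99 / 25
= 3.96

3.96


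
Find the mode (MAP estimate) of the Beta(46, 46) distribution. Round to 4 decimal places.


For Beta(a,b) with a,b > 1:
Mode = (a-1)/(a+b-2) = (46-1)/(92-2)
= 45/90 = 0.5

0.5


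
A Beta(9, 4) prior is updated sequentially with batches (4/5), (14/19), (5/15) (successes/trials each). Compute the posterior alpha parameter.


Sequential conjugate updating is equivalent to a single batch update.
Total successes across all batches = 23
alpha_posterior = alpha_prior + total_successes = 9 + 23
= 32

32


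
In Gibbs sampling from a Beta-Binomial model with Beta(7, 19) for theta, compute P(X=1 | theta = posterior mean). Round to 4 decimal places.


Posterior mean = alpha/(alpha+beta) = 7/26 = 0.2692
P(X=1|theta=mean) = theta = 0.2692

0.2692


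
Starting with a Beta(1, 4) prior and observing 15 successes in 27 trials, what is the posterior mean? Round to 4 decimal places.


Posterior parameters: alpha = 1 + 15 = 16
beta = 4 + 12 = 16
Posterior mean = alpha / (alpha + beta) = 16 / 32
= 0.5

0.5


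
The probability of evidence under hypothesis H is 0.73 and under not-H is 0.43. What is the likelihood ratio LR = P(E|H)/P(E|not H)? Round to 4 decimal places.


LR = 0.73 / 0.43
= 1.6977

1.6977


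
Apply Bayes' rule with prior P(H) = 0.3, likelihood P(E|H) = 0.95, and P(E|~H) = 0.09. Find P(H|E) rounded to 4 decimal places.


Step 1: Compute marginal P(E) = P(E|H)P(H) + P(E|~H)P(~H)
= 0.95*0.3 + 0.09*0.7 = 0.348
Step 2: P(H|E) = P(E|H)P(H)/P(E) = 0.285/0.348
= 0.819

0.819


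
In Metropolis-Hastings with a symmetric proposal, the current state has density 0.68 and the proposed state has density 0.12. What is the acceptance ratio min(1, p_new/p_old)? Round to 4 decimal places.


Ratio = p_new / p_old = 0.12 / 0.68 = 0.1765
Acceptance = min(1, 0.1765) = 0.1765

0.1765


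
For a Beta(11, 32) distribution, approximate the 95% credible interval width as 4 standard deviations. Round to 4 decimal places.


Variance of Beta(a,b) = ab / ((a+b)^2 * (a+b+1))
= 11*32 / ((43)^2 * 44)
= 0.0043
SD = sqrt(0.0043) = 0.0658
Width = 4 * SD = 0.2631

0.2631


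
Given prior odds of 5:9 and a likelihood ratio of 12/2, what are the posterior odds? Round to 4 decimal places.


Posterior odds = prior odds * LR
Prior odds = 5/9 = 0.5556
LR = 12/2 = 6.0
Posterior odds = 0.5556 * 6.0 = 3.3333

3.3333


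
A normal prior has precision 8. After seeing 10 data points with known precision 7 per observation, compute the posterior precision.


In the conjugate normal model, precisions add:
tau_posterior = tau_prior + n * tau_data
= 8 + 10*7 = 78

78


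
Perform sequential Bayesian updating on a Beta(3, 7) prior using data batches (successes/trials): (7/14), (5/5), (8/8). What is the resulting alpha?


Accumulate successes: 20
Posterior alpha = prior alpha + sum of successes
= 3 + 20 = 23

23


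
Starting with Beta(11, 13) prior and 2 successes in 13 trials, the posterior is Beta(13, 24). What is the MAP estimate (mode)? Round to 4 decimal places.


The mode of Beta(a, b) when a > 1 and b > 1 is (a-1)/(a+b-2)
= (13 - 1) / (13 + 24 - 2)
= 12 / 35
= 0.3429

0.3429


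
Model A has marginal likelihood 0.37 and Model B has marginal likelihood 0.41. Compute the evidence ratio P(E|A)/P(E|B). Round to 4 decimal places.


Evidence ratio = P(E|A) / P(E|B)
= 0.37 / 0.41
= 0.9024

0.9024


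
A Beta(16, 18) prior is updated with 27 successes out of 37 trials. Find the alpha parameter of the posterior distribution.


In the Beta-Binomial conjugate update:
alpha_post = alpha_prior + successes
= 16 + 27
= 43

43


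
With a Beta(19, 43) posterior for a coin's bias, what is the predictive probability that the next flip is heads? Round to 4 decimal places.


The predictive probability equals the posterior mean.
P(next = heads) = alpha / (alpha + beta)
= 19 / 62 = 0.3065

0.3065


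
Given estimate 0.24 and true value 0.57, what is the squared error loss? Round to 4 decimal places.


Squared error = (estimate - true)^2
Difference = -0.33
Loss = -0.33^2 = 0.1089

0.1089


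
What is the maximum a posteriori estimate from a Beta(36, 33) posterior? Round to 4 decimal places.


The MAP estimate equals the mode of the distribution.
Mode of Beta(a,b) = (a-1)/(a+b-2)
= 35/67
= 0.5224

0.5224


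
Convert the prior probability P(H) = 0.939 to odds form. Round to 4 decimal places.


P(not H) = 1 - 0.939 = 0.061
Odds = 0.939 / 0.061 = 15.3934

15.3934


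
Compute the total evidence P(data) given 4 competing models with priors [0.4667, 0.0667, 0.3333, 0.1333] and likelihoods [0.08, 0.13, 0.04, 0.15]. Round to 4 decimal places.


Marginal likelihood = sum P(model_i) * P(data|model_i)
Model 1: 0.4667 * 0.08 = 0.0373
Model 2: 0.0667 * 0.13 = 0.0087
Model 3: 0.3333 * 0.04 = 0.0133
Model 4: 0.1333 * 0.15 = 0.02
Total = 0.0793

0.0793


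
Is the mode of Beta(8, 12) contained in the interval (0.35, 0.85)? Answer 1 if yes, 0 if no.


Mode = (a-1)/(a+b-2) = 7/18 = 0.3889
Interval: (0.35, 0.85)
Contains mode? 1

1


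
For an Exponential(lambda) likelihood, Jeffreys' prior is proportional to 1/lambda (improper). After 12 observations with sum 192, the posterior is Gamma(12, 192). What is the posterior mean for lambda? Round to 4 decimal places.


Posterior = Gamma(n, sum_x) = Gamma(12, 192)
Posterior mean = shape/rate = 12/192
= 0.0625

0.0625


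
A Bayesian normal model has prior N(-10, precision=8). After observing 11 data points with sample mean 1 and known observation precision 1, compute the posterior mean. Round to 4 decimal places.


Posterior mean = (prior_precision * prior_mean + n * data_precision * data_mean) / (prior_precision + n * data_precision)
Numerator = 8*-10 + 11*1*1 = -69
Denominator = 8 + 11*1 = 19
Posterior mean = -3.6316

-3.6316


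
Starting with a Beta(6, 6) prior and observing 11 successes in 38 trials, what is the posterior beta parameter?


Posterior beta = prior beta + failures
Failures = 38 - 11 = 27
beta_post = 6 + 27 = 33

33


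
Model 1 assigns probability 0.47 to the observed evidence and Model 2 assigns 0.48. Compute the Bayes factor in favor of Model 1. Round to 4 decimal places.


BF = P(data|M1) / P(data|M2)
= 0.47 / 0.48 = 0.9792

0.9792


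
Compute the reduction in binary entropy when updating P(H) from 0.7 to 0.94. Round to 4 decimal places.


H_before = -p*log2(p) - (1-p)*log2(1-p) for p=0.7: 0.8813
H_after for p=0.94: 0.3274
Reduction = 0.8813 - 0.3274 = 0.5538

0.5538


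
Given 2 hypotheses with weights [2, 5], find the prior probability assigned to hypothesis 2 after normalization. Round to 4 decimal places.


To normalize, divide each weight by the sum of all weights.
Sum = 7
Prior(H2) = 5/7 = 0.7143

0.7143


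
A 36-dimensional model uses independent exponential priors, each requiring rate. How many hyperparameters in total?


Per parameter: 1 (rate).
Total = 36 * 1 = 36

36


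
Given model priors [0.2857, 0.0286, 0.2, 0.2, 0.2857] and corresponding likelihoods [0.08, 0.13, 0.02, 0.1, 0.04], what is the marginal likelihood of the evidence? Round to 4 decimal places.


P(E) = sum_i P(M_i) P(E|M_i)
= 0.0229 + 0.0037 + 0.004 + 0.02 + 0.0114
= 0.062

0.062


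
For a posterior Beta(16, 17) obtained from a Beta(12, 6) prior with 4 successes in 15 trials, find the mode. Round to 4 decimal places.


Mode = (alpha - 1) / (alpha + beta - 2)
= 15 / 31
= 0.4839

0.4839


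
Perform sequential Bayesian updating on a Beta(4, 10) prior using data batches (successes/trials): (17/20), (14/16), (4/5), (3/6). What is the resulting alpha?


Accumulate successes: 38
Posterior alpha = prior alpha + sum of successes
= 4 + 38 = 42

42


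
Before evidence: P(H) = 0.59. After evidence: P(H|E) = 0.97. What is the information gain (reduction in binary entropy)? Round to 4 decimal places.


Prior entropy = 0.9765
Posterior entropy = 0.1944
Information gain = 0.9765 - 0.1944 = 0.7821

0.7821


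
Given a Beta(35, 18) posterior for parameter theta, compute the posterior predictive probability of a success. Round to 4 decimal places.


For a Beta-Bernoulli model, the predictive probability is the mean:
P(success) = 35/(35+18) = 35/53 = 0.6604

0.6604


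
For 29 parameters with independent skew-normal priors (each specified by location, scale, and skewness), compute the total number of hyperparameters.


A skew-normal prior has 3 hyperparameters per parameter.
Total = 29 * 3 = 87

87


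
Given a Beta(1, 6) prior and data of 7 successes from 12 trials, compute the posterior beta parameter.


Number of failures = 12 - 7 = 5
Posterior beta = 6 + 5 = 11

11


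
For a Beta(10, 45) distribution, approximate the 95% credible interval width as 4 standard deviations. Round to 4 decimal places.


Variance of Beta(a,b) = ab / ((a+b)^2 * (a+b+1))
= 10*45 / ((55)^2 * 56)
= 0.0027
SD = sqrt(0.0027) = 0.0515
Width = 4 * SD = 0.2062

0.2062


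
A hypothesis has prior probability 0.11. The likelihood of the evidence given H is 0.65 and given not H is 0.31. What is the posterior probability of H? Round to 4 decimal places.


Using Bayes' theorem:
P(E) = 0.11 * 0.65 + 0.89 * 0.31
P(E) = 0.3474
P(H|E) = (0.11 * 0.65) / 0.3474 = 0.2058

0.2058


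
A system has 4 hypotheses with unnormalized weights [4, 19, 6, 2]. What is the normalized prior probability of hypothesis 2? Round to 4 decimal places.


The normalized prior is the weight divided by the total.
Total weight = 31
P(H2) = 19 / 31 = 0.6129

0.6129


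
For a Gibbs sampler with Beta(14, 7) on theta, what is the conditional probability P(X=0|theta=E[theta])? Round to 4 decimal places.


E[theta] = 14/(14+7) = 0.6667
P(X=0|theta) = 1 - theta = 0.3333

0.3333


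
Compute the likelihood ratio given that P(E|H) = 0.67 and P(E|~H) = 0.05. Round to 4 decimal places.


LR = P(E|H) / P(E|~H)
= 0.67 / 0.05 = 13.4

13.4


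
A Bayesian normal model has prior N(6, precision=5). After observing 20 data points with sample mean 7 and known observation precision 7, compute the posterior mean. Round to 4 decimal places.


Posterior mean = (prior_precision * prior_mean + n * data_precision * data_mean) / (prior_precision + n * data_precision)
Numerator = 5*6 + 20*7*7 = 1010
Denominator = 5 + 20*7 = 145
Posterior mean = 6.9655

6.9655


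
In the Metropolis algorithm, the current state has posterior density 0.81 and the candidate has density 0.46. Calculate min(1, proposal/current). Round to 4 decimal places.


Ratio = 0.46/0.81 = 0.5679
Acceptance probability = min(1, 0.5679)
= 0.5679

0.5679


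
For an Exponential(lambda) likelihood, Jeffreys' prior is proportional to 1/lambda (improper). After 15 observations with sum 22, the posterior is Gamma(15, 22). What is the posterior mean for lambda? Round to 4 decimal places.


Posterior = Gamma(n, sum_x) = Gamma(15, 22)
Posterior mean = shape/rate = 15/22
= 0.6818

0.6818


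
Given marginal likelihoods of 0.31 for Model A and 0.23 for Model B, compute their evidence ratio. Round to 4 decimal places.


Ratio = ML(A) / ML(B) = 0.31/0.23
= 1.3478

1.3478


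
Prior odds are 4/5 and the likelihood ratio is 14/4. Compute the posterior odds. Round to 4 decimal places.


Posterior odds = prior odds * likelihood ratio
= (4/5) * (14/4)
= 56 / 20
= 2.8

2.8


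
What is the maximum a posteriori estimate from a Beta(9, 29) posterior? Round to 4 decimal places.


The MAP estimate equals the mode of the distribution.
Mode of Beta(a,b) = (a-1)/(a+b-2)
= 8/36
= 0.2222

0.2222


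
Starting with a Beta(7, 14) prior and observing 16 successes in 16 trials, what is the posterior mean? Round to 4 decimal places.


Posterior parameters: alpha = 7 + 16 = 23
beta = 14 + 0 = 14
Posterior mean = alpha / (alpha + beta) = 23 / 37
= 0.6216

0.6216


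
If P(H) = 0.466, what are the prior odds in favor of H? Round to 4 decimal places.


Prior odds = P(H) / (1 - P(H))
= 0.466 / 0.534
= 0.8727

0.8727


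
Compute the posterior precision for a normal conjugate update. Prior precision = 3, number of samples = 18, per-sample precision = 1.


tau_post = tau_0 + n * tau
= 3 + 18 * 1 = 21

21


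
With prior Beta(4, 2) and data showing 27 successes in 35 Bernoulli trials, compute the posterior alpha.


Conjugate update: alpha_posterior = alpha_prior + k
= 4 + 27 = 31

31


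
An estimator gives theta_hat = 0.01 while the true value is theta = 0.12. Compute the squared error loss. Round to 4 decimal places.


The squared error loss is (theta_hat - theta)^2
= (0.01 - 0.12)^2
= (-0.11)^2 = 0.0121

0.0121


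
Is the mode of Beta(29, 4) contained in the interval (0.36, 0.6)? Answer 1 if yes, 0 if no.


Mode = (a-1)/(a+b-2) = 28/31 = 0.9032
Interval: (0.36, 0.6)
Contains mode? 0

0


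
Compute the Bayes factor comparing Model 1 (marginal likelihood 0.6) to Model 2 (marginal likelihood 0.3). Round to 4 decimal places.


BF12 = marginal likelihood of M1 / marginal likelihood of M2
= 0.6/0.3
= 2.0

2.0


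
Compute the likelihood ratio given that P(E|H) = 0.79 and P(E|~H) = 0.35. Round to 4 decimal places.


LR = P(E|H) / P(E|~H)
= 0.79 / 0.35 = 2.2571

2.2571


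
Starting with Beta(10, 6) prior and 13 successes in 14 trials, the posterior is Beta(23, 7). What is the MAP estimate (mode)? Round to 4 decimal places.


The mode of Beta(a, b) when a > 1 and b > 1 is (a-1)/(a+b-2)
= (23 - 1) / (23 + 7 - 2)
= 22 / 28
= 0.7857

0.7857


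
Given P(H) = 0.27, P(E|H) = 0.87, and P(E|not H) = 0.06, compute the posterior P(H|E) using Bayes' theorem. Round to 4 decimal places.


By Bayes' theorem: P(H|E) = P(E|H)*P(H) / P(E)
P(E) = P(E|H)*P(H) + P(E|not H)*P(not H)
P(E) = 0.87*0.27 + 0.06*0.73 = 0.2787
P(H|E) = 0.87*0.27 / 0.2787 = 0.8428

0.8428


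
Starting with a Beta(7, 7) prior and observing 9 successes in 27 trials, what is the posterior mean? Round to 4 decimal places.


Posterior parameters: alpha = 7 + 9 = 16
beta = 7 + 18 = 25
Posterior mean = alpha / (alpha + beta) = 16 / 41
= 0.3902

0.3902


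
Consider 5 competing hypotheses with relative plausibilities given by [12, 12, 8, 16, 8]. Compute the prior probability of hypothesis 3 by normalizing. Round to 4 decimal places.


Sum of weights = 12 + 12 + 8 + 16 + 8 = 56
Normalized prior for H3 = 8 / 56
= 0.1429

0.1429


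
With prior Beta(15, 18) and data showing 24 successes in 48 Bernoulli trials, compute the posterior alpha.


Conjugate update: alpha_posterior = alpha_prior + k
= 15 + 24 = 39

39


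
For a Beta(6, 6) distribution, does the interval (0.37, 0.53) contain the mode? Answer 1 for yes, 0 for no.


Mode of Beta(a,b) = (a-1)/(a+b-2)
= (6-1)/(6+6-2) = 0.5
Check: 0.37 <= 0.5 <= 0.53?
Result: 1

1


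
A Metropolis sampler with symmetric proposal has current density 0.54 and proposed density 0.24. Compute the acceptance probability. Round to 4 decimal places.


For symmetric proposals, acceptance = min(1, pi(x*)/pi(x))
= min(1, 0.24/0.54)
= min(1, 0.4444) = 0.4444

0.4444


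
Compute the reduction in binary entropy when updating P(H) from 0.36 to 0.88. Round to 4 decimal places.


H_before = -p*log2(p) - (1-p)*log2(1-p) for p=0.36: 0.9427
H_after for p=0.88: 0.5294
Reduction = 0.9427 - 0.5294 = 0.4133

0.4133


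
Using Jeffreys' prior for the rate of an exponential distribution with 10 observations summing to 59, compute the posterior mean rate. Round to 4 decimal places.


Jeffreys' prior leads to posterior Gamma(10, 59).
Mean = 10/59 = 0.1695

0.1695


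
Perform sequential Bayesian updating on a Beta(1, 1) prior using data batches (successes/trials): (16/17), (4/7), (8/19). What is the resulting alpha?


Accumulate successes: 28
Posterior alpha = prior alpha + sum of successes
= 1 + 28 = 29

29


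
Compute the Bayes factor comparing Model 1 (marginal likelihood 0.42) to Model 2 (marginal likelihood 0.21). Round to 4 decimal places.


BF12 = marginal likelihood of M1 / marginal likelihood of M2
= 0.42/0.21
= 2.0

2.0


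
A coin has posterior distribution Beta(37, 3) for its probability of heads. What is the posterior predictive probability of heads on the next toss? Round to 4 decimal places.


Posterior predictive = E[theta] = alpha/(alpha+beta)
= 37/40
= 0.925

0.925


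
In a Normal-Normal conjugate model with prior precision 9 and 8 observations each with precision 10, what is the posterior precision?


Posterior precision = prior precision + n * observation precision
= 9 + 8 * 10
= 9 + 80 = 89

89


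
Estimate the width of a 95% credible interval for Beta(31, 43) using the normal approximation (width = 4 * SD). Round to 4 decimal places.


For Beta(a,b): Var = ab/((a+b)^2(a+b+1))
Var = 0.0032, SD = 0.057
Approximate 95% CI width = 4 * 0.057 = 0.2279

0.2279


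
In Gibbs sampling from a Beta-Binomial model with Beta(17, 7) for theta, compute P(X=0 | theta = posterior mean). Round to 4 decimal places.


Posterior mean = alpha/(alpha+beta) = 17/24 = 0.7083
P(X=0|theta=mean) = 1 - theta = 0.2917

0.2917


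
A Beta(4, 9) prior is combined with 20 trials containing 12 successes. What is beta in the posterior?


In conjugate updating:
beta_posterior = beta_prior + (n - k)
= 9 + (20 - 12)
= 9 + 8 = 17

17


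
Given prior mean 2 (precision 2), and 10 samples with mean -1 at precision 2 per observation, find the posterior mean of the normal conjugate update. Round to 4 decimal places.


The posterior mean is a precision-weighted average of prior and data.
Post. prec. = 2 + 20 = 22
Post. mean = (4 + -20)/22 = -16/22 = -0.7273

-0.7273


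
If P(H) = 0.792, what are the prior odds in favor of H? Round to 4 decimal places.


Prior odds = P(H) / (1 - P(H))
= 0.792 / 0.208
= 3.8077

3.8077


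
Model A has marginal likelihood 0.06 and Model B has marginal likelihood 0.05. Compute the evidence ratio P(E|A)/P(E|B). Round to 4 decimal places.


Evidence ratio = P(E|A) / P(E|B)
= 0.06 / 0.05
= 1.2

1.2


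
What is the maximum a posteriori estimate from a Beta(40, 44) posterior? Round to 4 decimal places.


The MAP estimate equals the mode of the distribution.
Mode of Beta(a,b) = (a-1)/(a+b-2)
= 39/82
= 0.4756

0.4756


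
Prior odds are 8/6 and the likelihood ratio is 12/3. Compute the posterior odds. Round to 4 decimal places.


Posterior odds = prior odds * likelihood ratio
= (8/6) * (12/3)
= 96 / 18
= 5.3333

5.3333


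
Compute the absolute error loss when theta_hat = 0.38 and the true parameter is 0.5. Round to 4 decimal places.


L = |theta_hat - theta_true|
= |0.38 - 0.5| = 0.12

0.12


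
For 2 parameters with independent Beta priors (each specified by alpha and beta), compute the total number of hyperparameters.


A Beta prior has 2 hyperparameters per parameter.
Total = 2 * 2 = 4

4


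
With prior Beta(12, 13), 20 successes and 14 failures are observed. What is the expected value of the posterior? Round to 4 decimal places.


Posterior = Beta(32, 27)
E[theta] = alpha/(alpha+beta)
= 32/59 = 0.5424

0.5424


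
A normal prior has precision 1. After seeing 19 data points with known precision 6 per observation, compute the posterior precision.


In the conjugate normal model, precisions add:
tau_posterior = tau_prior + n * tau_data
= 1 + 19*6 = 115

115


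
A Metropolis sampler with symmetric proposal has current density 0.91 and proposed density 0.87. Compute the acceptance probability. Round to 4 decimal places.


For symmetric proposals, acceptance = min(1, pi(x*)/pi(x))
= min(1, 0.87/0.91)
= min(1, 0.956) = 0.956

0.956


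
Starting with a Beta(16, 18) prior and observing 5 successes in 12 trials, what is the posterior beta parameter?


Posterior beta = prior beta + failures
Failures = 12 - 5 = 7
beta_post = 18 + 7 = 25

25


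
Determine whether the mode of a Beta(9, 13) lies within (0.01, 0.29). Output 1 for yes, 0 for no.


First find the mode: (a-1)/(a+b-2) = 0.4
Is 0.4 in (0.01, 0.29)? 0

0


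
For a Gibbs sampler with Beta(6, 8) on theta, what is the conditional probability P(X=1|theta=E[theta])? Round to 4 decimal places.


E[theta] = 6/(6+8) = 0.4286
P(X=1|theta) = theta = 0.4286

0.4286


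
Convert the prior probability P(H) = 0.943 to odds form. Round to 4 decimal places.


P(not H) = 1 - 0.943 = 0.057
Odds = 0.943 / 0.057 = 16.5439

16.5439


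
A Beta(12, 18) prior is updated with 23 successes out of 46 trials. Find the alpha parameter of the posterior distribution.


In the Beta-Binomial conjugate update:
alpha_post = alpha_prior + successes
= 12 + 23
= 35

35


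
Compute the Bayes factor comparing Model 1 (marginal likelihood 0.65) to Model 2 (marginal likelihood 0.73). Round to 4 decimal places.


BF12 = marginal likelihood of M1 / marginal likelihood of M2
= 0.65/0.73
= 0.8904

0.8904


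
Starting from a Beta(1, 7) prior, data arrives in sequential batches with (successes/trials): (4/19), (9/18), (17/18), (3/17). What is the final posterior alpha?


In sequential Bayesian updating, we sum all successes.
Total successes = 33
Final alpha = 1 + 33 = 34

34


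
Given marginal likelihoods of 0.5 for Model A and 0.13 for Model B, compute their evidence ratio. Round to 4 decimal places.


Ratio = ML(A) / ML(B) = 0.5/0.13
= 3.8462

3.8462


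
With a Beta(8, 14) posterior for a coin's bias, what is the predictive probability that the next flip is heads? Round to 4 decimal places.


The predictive probability equals the posterior mean.
P(next = heads) = alpha / (alpha + beta)
= 8 / 22 = 0.3636

0.3636


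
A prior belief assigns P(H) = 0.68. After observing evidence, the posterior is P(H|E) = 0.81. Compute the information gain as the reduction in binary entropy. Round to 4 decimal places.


H(prior) = -0.68*log2(0.68) - 0.32*log2(0.32)
= 0.9044
H(post) = -0.81*log2(0.81) - 0.19*log2(0.19)
= 0.7015
IG = 0.9044 - 0.7015 = 0.2029

0.2029


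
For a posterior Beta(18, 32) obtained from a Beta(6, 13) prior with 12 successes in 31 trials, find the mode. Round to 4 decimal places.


Mode = (alpha - 1) / (alpha + beta - 2)
= 17 / 48
= 0.3542

0.3542


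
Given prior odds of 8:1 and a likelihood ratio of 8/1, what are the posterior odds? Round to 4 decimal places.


Posterior odds = prior odds * LR
Prior odds = 8/1 = 8.0
LR = 8/1 = 8.0
Posterior odds = 8.0 * 8.0 = 64.0

64.0


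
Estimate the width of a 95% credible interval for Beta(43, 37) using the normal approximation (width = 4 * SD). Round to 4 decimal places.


For Beta(a,b): Var = ab/((a+b)^2(a+b+1))
Var = 0.0031, SD = 0.0554
Approximate 95% CI width = 4 * 0.0554 = 0.2216

0.2216


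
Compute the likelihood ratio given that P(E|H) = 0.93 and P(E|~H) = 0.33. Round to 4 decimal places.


LR = P(E|H) / P(E|~H)
= 0.93 / 0.33 = 2.8182

2.8182


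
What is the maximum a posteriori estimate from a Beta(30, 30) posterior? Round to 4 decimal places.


The MAP estimate equals the mode of the distribution.
Mode of Beta(a,b) = (a-1)/(a+b-2)
= 29/58
= 0.5

0.5


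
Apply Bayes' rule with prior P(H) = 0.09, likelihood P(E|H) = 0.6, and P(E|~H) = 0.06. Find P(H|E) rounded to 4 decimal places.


Step 1: Compute marginal P(E) = P(E|H)P(H) + P(E|~H)P(~H)
= 0.6*0.09 + 0.06*0.91 = 0.1086
Step 2: P(H|E) = P(E|H)P(H)/P(E) = 0.054/0.1086
= 0.4972

0.4972


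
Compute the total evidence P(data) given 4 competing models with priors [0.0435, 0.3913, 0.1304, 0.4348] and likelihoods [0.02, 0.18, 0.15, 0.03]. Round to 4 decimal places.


Marginal likelihood = sum P(model_i) * P(data|model_i)
Model 1: 0.0435 * 0.02 = 0.0009
Model 2: 0.3913 * 0.18 = 0.0704
Model 3: 0.1304 * 0.15 = 0.0196
Model 4: 0.4348 * 0.03 = 0.013
Total = 0.1039

0.1039


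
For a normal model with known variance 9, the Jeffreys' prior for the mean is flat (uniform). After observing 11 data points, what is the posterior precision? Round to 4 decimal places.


Jeffreys' prior for normal mean (known variance) is flat.
Prior precision = 0.
Posterior precision = prior_prec + n/sigma^2 = 0 + 11/9
= 1.2222

1.2222
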